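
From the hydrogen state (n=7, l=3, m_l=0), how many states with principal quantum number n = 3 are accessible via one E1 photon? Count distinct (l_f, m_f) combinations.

3

E1 requires Δl = ±1, so l_f ∈ {2, 4}; with 0 ≤ l_f ≤ n_f−1 = 2, the allowed l_f values are {2}.
For l_f = 2: m_f ∈ {m_i−1, m_i, m_i+1} ∩ [−2, 2] = {-1, 0, 1} → 3 states.
Total: 3.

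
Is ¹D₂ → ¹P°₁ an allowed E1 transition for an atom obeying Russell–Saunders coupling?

Initial level: S=0, L=2, J=2, parity even. Final level: S=0, L=1, J=1, parity odd.
Parity must change: even → odd — ok.
ΔS = 0: S: 0 → 0 — ok.
ΔL = 0, ±1 (not L=0↔0): L: 2 → 1, ΔL = -1 — ok.
ΔJ = 0, ±1 (not J=0↔0): J: 2 → 1, ΔJ = -1 — ok.
All four E1 rules are satisfied.

allowed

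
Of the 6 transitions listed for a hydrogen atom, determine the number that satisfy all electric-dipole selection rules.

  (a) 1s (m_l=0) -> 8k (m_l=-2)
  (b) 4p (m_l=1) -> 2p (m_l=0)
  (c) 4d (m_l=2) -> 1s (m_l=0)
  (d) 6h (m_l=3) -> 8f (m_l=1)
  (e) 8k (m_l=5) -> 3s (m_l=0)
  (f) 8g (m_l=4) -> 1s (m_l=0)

(a) forbidden — Δl = +7 (E1 requires Δl = ±1); Δm_l = -2 (E1 requires Δm_l = 0, ±1)
(b) forbidden — Δl = +0 (E1 requires Δl = ±1)
(c) forbidden — Δl = -2 (E1 requires Δl = ±1); Δm_l = -2 (E1 requires Δm_l = 0, ±1)
(d) forbidden — Δl = -2 (E1 requires Δl = ±1); Δm_l = -2 (E1 requires Δm_l = 0, ±1)
(e) forbidden — Δl = -7 (E1 requires Δl = ±1); Δm_l = -5 (E1 requires Δm_l = 0, ±1)
(f) forbidden — Δl = -4 (E1 requires Δl = ±1); Δm_l = -4 (E1 requires Δm_l = 0, ±1)
Total allowed: 0 of 6.

0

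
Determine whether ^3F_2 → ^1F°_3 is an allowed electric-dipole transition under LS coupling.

Reading off the term symbols: S 1→0, L 3→3, J 2→3, parity even→odd.
Parity must change: even → odd — ok.
ΔS = 0: S: 1 → 0 — fails.
ΔL = 0, ±1 (not L=0↔0): L: 3 → 3, ΔL = +0 — ok.
ΔJ = 0, ±1 (not J=0↔0): J: 2 → 3, ΔJ = +1 — ok.
Rule(s) violated: ΔS.

forbidden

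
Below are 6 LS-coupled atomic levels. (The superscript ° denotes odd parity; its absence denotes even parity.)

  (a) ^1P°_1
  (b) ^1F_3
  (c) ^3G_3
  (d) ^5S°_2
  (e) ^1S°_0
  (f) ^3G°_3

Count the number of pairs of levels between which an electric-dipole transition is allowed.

1

(a)–(b): forbidden (ΔL, ΔJ).
(a)–(c): forbidden (ΔS, ΔL, ΔJ).
(a)–(d): forbidden (parity, ΔS).
(a)–(e): forbidden (parity).
(a)–(f): forbidden (parity, ΔS, ΔL, ΔJ).
(b)–(c): forbidden (parity, ΔS).
(b)–(d): forbidden (ΔS, ΔL).
(b)–(e): forbidden (ΔL, ΔJ).
(b)–(f): forbidden (ΔS).
(c)–(d): forbidden (ΔS, ΔL).
(c)–(e): forbidden (ΔS, ΔL, ΔJ).
(c)–(f): allowed.
(d)–(e): forbidden (parity, ΔS, ΔL, ΔJ).
(d)–(f): forbidden (parity, ΔS, ΔL).
(e)–(f): forbidden (parity, ΔS, ΔL, ΔJ).
Allowed pairs: 1 of 15.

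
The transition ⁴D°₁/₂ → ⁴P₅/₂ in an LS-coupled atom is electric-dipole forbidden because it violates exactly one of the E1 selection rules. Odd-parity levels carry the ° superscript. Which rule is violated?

Parity must change: odd → even — ok.
ΔS = 0: S: 3/2 → 3/2 — ok.
ΔL = 0, ±1 (not L=0↔0): L: 2 → 1, ΔL = -1 — ok.
ΔJ = 0, ±1 (not J=0↔0): J: 1/2 → 5/2, ΔJ = +2 — fails.

the ΔJ = 0, ±1 rule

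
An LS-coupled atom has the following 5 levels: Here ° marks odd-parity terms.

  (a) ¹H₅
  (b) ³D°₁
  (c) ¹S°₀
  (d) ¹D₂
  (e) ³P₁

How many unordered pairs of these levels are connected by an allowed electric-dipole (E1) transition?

(a)–(b): forbidden (ΔS, ΔL, ΔJ).
(a)–(c): forbidden (ΔL, ΔJ).
(a)–(d): forbidden (parity, ΔL, ΔJ).
(a)–(e): forbidden (parity, ΔS, ΔL, ΔJ).
(b)–(c): forbidden (parity, ΔS, ΔL).
(b)–(d): forbidden (ΔS).
(b)–(e): allowed.
(c)–(d): forbidden (ΔL, ΔJ).
(c)–(e): forbidden (ΔS).
(d)–(e): forbidden (parity, ΔS).
Allowed pairs: 1 of 10.

1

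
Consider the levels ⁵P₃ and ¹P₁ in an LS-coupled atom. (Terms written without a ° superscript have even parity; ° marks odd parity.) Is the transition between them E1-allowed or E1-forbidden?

forbidden

Initial level: S=2, L=1, J=3, parity even. Final level: S=0, L=1, J=1, parity even.
ΔL = 0, ±1 (not L=0↔0): L: 1 → 1, ΔL = +0 — ✓.
ΔS = 0: S: 2 → 0 — ✗.
Parity must change: even → even — ✗.
ΔJ = 0, ±1 (not J=0↔0): J: 3 → 1, ΔJ = -2 — ✗.
Rule(s) violated: parity, ΔS, ΔJ.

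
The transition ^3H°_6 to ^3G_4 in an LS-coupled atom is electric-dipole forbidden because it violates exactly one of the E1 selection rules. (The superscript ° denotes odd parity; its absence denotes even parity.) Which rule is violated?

ΔS = 0: S: 1 → 1 — passes.
ΔJ = 0, ±1 (not J=0↔0): J: 6 → 4, ΔJ = -2 — fails.
Parity must change: odd → even — passes.
ΔL = 0, ±1 (not L=0↔0): L: 5 → 4, ΔL = -1 — passes.

the ΔJ = 0, ±1 rule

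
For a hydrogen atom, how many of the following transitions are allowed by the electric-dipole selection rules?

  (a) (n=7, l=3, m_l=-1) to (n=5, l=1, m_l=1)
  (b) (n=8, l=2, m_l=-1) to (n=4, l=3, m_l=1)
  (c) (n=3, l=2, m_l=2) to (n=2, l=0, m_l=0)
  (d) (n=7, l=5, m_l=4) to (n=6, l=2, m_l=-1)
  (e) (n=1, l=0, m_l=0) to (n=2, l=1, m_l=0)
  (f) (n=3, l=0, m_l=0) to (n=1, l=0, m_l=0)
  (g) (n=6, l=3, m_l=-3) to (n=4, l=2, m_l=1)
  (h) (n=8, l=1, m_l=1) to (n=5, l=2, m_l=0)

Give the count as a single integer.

(a) forbidden — Δl = -2 (E1 requires Δl = ±1); Δm_l = +2 (E1 requires Δm_l = 0, ±1)
(b) forbidden — Δm_l = +2 (E1 requires Δm_l = 0, ±1)
(c) forbidden — Δl = -2 (E1 requires Δl = ±1); Δm_l = -2 (E1 requires Δm_l = 0, ±1)
(d) forbidden — Δl = -3 (E1 requires Δl = ±1); Δm_l = -5 (E1 requires Δm_l = 0, ±1)
(e) allowed
(f) forbidden — Δl = +0 (E1 requires Δl = ±1)
(g) forbidden — Δm_l = +4 (E1 requires Δm_l = 0, ±1)
(h) allowed
Total allowed: 2 of 8.

2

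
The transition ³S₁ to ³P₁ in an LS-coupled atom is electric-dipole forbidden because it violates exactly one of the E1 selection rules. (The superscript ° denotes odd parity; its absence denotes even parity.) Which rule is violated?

parity

Initial level: S=1, L=0, J=1, parity even. Final level: S=1, L=1, J=1, parity even.
Parity must change: even → even — fails.
ΔS = 0: S: 1 → 1 — ok.
ΔL = 0, ±1 (not L=0↔0): L: 0 → 1, ΔL = +1 — ok.
ΔJ = 0, ±1 (not J=0↔0): J: 1 → 1, ΔJ = +0 — ok.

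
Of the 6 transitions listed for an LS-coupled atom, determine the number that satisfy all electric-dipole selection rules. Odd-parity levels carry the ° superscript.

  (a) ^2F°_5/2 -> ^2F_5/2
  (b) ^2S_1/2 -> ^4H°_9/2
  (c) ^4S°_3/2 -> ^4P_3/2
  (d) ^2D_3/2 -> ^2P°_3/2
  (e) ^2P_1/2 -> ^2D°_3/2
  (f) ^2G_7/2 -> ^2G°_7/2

5

(a) allowed
(b) forbidden (ΔS, ΔL, ΔJ fail)
(c) allowed
(d) allowed
(e) allowed
(f) allowed
Total allowed: 5 of 6.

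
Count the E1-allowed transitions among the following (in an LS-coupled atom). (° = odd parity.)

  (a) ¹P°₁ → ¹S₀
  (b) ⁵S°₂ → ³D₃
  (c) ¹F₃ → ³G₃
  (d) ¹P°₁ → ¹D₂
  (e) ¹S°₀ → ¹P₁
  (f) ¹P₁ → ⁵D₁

3

(a) allowed
(b) forbidden (ΔS, ΔL fail)
(c) forbidden (parity, ΔS fail)
(d) allowed
(e) allowed
(f) forbidden (parity, ΔS fail)
Total allowed: 3 of 6.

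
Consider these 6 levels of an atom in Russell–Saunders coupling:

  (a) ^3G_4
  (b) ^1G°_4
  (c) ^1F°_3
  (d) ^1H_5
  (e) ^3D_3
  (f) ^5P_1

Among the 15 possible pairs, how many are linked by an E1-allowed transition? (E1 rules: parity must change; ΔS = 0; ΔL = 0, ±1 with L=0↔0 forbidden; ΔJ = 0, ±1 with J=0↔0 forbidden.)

1

(a)–(b): forbidden (ΔS).
(a)–(c): forbidden (ΔS).
(a)–(d): forbidden (parity, ΔS).
(a)–(e): forbidden (parity, ΔL).
(a)–(f): forbidden (parity, ΔS, ΔL, ΔJ).
(b)–(c): forbidden (parity).
(b)–(d): allowed.
(b)–(e): forbidden (ΔS, ΔL).
(b)–(f): forbidden (ΔS, ΔL, ΔJ).
(c)–(d): forbidden (ΔL, ΔJ).
(c)–(e): forbidden (ΔS).
(c)–(f): forbidden (ΔS, ΔL, ΔJ).
(d)–(e): forbidden (parity, ΔS, ΔL, ΔJ).
(d)–(f): forbidden (parity, ΔS, ΔL, ΔJ).
(e)–(f): forbidden (parity, ΔS, ΔJ).
Allowed pairs: 1 of 15.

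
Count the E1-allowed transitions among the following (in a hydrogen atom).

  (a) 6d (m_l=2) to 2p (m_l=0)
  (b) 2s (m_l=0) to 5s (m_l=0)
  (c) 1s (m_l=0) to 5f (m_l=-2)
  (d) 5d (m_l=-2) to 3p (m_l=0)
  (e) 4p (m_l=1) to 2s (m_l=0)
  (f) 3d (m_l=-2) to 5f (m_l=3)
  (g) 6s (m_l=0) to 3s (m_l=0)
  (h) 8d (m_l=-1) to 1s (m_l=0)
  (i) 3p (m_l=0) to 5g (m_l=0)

(a) forbidden — Δm_l = -2 (E1 requires Δm_l = 0, ±1)
(b) forbidden — Δl = +0 (E1 requires Δl = ±1)
(c) forbidden — Δl = +3 (E1 requires Δl = ±1); Δm_l = -2 (E1 requires Δm_l = 0, ±1)
(d) forbidden — Δm_l = +2 (E1 requires Δm_l = 0, ±1)
(e) allowed
(f) forbidden — Δm_l = +5 (E1 requires Δm_l = 0, ±1)
(g) forbidden — Δl = +0 (E1 requires Δl = ±1)
(h) forbidden — Δl = -2 (E1 requires Δl = ±1)
(i) forbidden — Δl = +3 (E1 requires Δl = ±1)
Total allowed: 1 of 9.

1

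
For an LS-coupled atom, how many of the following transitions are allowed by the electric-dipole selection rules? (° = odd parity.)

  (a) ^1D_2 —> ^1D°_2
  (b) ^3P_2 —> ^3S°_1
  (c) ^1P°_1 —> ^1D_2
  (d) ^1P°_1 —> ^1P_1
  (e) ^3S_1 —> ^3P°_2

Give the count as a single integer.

(a) allowed
(b) allowed
(c) allowed
(d) allowed
(e) allowed
Total allowed: 5 of 5.

5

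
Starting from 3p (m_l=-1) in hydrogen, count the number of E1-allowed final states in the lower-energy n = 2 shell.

1

E1 requires Δl = ±1, so l_f ∈ {0, 2}; with 0 ≤ l_f ≤ n_f−1 = 1, the allowed l_f values are {0}.
For l_f = 0: m_f ∈ {m_i−1, m_i, m_i+1} ∩ [−0, 0] = {0} → 1 state.
Total: 1.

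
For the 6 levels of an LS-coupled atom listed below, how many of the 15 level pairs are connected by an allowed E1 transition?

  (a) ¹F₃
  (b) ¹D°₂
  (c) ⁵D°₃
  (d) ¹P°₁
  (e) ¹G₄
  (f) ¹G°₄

3

(a)–(b): allowed.
(a)–(c): forbidden (ΔS).
(a)–(d): forbidden (ΔL, ΔJ).
(a)–(e): forbidden (parity).
(a)–(f): allowed.
(b)–(c): forbidden (parity, ΔS).
(b)–(d): forbidden (parity).
(b)–(e): forbidden (ΔL, ΔJ).
(b)–(f): forbidden (parity, ΔL, ΔJ).
(c)–(d): forbidden (parity, ΔS, ΔJ).
(c)–(e): forbidden (ΔS, ΔL).
(c)–(f): forbidden (parity, ΔS, ΔL).
(d)–(e): forbidden (ΔL, ΔJ).
(d)–(f): forbidden (parity, ΔL, ΔJ).
(e)–(f): allowed.
Allowed pairs: 3 of 15.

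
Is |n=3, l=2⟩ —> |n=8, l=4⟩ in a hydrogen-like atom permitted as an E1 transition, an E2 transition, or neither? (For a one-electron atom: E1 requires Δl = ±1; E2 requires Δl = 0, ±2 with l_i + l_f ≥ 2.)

E2

Δl = 4 − 2 = +2; l_i + l_f = 6.
E1 (Δl = ±1): not satisfied.
E2 (Δl = 0,±2, l_i+l_f ≥ 2): satisfied.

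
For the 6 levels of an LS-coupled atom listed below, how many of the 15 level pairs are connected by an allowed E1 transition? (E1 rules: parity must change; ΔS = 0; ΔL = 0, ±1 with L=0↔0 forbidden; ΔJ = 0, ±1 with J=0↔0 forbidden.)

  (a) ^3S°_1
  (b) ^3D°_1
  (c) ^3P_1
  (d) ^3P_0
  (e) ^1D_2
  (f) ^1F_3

4

(a)–(b): forbidden (parity, ΔL).
(a)–(c): allowed.
(a)–(d): allowed.
(a)–(e): forbidden (ΔS, ΔL).
(a)–(f): forbidden (ΔS, ΔL, ΔJ).
(b)–(c): allowed.
(b)–(d): allowed.
(b)–(e): forbidden (ΔS).
(b)–(f): forbidden (ΔS, ΔJ).
(c)–(d): forbidden (parity).
(c)–(e): forbidden (parity, ΔS).
(c)–(f): forbidden (parity, ΔS, ΔL, ΔJ).
(d)–(e): forbidden (parity, ΔS, ΔJ).
(d)–(f): forbidden (parity, ΔS, ΔL, ΔJ).
(e)–(f): forbidden (parity).
Allowed pairs: 4 of 15.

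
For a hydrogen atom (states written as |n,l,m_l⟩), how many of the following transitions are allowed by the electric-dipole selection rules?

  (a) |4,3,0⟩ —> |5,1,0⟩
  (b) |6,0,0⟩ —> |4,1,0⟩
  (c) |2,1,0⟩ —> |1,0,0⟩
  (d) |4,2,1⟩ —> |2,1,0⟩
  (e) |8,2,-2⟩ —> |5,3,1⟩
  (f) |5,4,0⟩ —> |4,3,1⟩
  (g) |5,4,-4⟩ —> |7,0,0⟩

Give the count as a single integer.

4

(a) forbidden — Δl = -2 (E1 requires Δl = ±1)
(b) allowed
(c) allowed
(d) allowed
(e) forbidden — Δm_l = +3 (E1 requires Δm_l = 0, ±1)
(f) allowed
(g) forbidden — Δl = -4 (E1 requires Δl = ±1); Δm_l = +4 (E1 requires Δm_l = 0, ±1)
Total allowed: 4 of 7.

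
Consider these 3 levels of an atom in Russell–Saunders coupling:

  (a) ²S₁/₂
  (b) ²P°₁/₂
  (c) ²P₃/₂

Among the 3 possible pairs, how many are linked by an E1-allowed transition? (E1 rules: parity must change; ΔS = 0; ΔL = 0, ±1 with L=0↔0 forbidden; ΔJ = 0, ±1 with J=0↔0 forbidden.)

(a)–(b): allowed.
(a)–(c): forbidden (parity).
(b)–(c): allowed.
Allowed pairs: 2 of 3.

2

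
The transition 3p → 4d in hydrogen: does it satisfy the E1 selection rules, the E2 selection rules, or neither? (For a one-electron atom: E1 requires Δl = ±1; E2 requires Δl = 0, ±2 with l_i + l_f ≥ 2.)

E1

Δl = 2 − 1 = +1; l_i + l_f = 3.
E1 (Δl = ±1): satisfied.
E2 (Δl = 0,±2, l_i+l_f ≥ 2): not satisfied.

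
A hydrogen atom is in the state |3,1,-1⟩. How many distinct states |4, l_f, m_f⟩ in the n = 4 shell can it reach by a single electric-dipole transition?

E1 requires Δl = ±1, so l_f ∈ {0, 2}; with 0 ≤ l_f ≤ n_f−1 = 3, the allowed l_f values are {0, 2}.
For l_f = 0: m_f ∈ {m_i−1, m_i, m_i+1} ∩ [−0, 0] = {0} → 1 state.
For l_f = 2: m_f ∈ {m_i−1, m_i, m_i+1} ∩ [−2, 2] = {-2, -1, 0} → 3 states.
Total: 4.

4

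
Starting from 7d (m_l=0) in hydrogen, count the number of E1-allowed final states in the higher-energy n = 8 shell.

E1 requires Δl = ±1, so l_f ∈ {1, 3}; with 0 ≤ l_f ≤ n_f−1 = 7, the allowed l_f values are {1, 3}.
For l_f = 1: m_f ∈ {m_i−1, m_i, m_i+1} ∩ [−1, 1] = {-1, 0, 1} → 3 states.
For l_f = 3: m_f ∈ {m_i−1, m_i, m_i+1} ∩ [−3, 3] = {-1, 0, 1} → 3 states.
Total: 6.

6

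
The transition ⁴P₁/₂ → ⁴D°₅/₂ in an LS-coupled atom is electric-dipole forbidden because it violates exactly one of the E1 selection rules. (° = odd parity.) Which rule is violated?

Initial level: S=3/2, L=1, J=1/2, parity even. Final level: S=3/2, L=2, J=5/2, parity odd.
ΔS = 0: S: 3/2 → 3/2 — ✓.
ΔJ = 0, ±1 (not J=0↔0): J: 1/2 → 5/2, ΔJ = +2 — ✗.
Parity must change: even → odd — ✓.
ΔL = 0, ±1 (not L=0↔0): L: 1 → 2, ΔL = +1 — ✓.

the ΔJ = 0, ±1 rule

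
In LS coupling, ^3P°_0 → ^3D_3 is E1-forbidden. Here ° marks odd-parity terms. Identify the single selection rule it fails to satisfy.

the ΔJ = 0, ±1 rule

Initial level: S=1, L=1, J=0, parity odd. Final level: S=1, L=2, J=3, parity even.
Parity must change: odd → even — ✓.
ΔS = 0: S: 1 → 1 — ✓.
ΔL = 0, ±1 (not L=0↔0): L: 1 → 2, ΔL = +1 — ✓.
ΔJ = 0, ±1 (not J=0↔0): J: 0 → 3, ΔJ = +3 — ✗.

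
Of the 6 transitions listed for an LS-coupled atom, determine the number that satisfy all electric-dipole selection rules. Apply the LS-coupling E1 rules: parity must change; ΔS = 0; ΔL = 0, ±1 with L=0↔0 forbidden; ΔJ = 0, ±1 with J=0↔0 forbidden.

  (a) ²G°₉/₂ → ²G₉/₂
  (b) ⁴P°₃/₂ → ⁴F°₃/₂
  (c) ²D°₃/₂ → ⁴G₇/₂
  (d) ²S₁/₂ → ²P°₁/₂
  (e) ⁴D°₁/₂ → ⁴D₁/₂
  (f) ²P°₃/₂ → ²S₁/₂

4

(a) allowed
(b) forbidden (parity, ΔL fail)
(c) forbidden (ΔS, ΔL, ΔJ fail)
(d) allowed
(e) allowed
(f) allowed
Total allowed: 4 of 6.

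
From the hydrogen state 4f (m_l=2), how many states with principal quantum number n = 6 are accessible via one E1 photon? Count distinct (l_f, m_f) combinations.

E1 requires Δl = ±1, so l_f ∈ {2, 4}; with 0 ≤ l_f ≤ n_f−1 = 5, the allowed l_f values are {2, 4}.
For l_f = 2: m_f ∈ {m_i−1, m_i, m_i+1} ∩ [−2, 2] = {1, 2} → 2 states.
For l_f = 4: m_f ∈ {m_i−1, m_i, m_i+1} ∩ [−4, 4] = {1, 2, 3} → 3 states.
Total: 5.

5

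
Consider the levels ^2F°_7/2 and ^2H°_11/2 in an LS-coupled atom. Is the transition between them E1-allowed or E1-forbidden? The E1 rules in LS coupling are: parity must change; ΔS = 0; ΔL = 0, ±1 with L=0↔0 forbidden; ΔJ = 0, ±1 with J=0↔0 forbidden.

Parity must change: odd → odd — violated.
ΔS = 0: S: 1/2 → 1/2 — satisfied.
ΔJ = 0, ±1 (not J=0↔0): J: 7/2 → 11/2, ΔJ = +2 — violated.
ΔL = 0, ±1 (not L=0↔0): L: 3 → 5, ΔL = +2 — violated.
Rule(s) violated: parity, ΔL, ΔJ.

forbidden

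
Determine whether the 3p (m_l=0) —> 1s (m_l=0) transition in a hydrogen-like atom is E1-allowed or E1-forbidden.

allowed

Initial l = 1, final l = 0, so Δl = -1. E1 requires Δl = ±1: ok.
m_l: 0 → 0 (Δm_l = +0). |Δm_l| ≤ 1 ok.
All E1 selection rules are satisfied.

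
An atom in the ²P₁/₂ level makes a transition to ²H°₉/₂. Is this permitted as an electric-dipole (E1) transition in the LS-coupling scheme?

forbidden

Initial level: S=1/2, L=1, J=1/2, parity even. Final level: S=1/2, L=5, J=9/2, parity odd.
Parity must change: even → odd — passes.
ΔS = 0: S: 1/2 → 1/2 — passes.
ΔJ = 0, ±1 (not J=0↔0): J: 1/2 → 9/2, ΔJ = +4 — fails.
ΔL = 0, ±1 (not L=0↔0): L: 1 → 5, ΔL = +4 — fails.
Rule(s) violated: ΔL, ΔJ.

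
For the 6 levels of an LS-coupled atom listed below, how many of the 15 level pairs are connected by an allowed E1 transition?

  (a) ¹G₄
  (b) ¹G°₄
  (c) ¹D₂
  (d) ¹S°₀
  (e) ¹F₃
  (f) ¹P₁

3

(a)–(b): allowed.
(a)–(c): forbidden (parity, ΔL, ΔJ).
(a)–(d): forbidden (ΔL, ΔJ).
(a)–(e): forbidden (parity).
(a)–(f): forbidden (parity, ΔL, ΔJ).
(b)–(c): forbidden (ΔL, ΔJ).
(b)–(d): forbidden (parity, ΔL, ΔJ).
(b)–(e): allowed.
(b)–(f): forbidden (ΔL, ΔJ).
(c)–(d): forbidden (ΔL, ΔJ).
(c)–(e): forbidden (parity).
(c)–(f): forbidden (parity).
(d)–(e): forbidden (ΔL, ΔJ).
(d)–(f): allowed.
(e)–(f): forbidden (parity, ΔL, ΔJ).
Allowed pairs: 3 of 15.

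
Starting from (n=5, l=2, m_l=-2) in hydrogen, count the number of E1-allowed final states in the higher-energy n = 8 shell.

E1 requires Δl = ±1, so l_f ∈ {1, 3}; with 0 ≤ l_f ≤ n_f−1 = 7, the allowed l_f values are {1, 3}.
For l_f = 1: m_f ∈ {m_i−1, m_i, m_i+1} ∩ [−1, 1] = {-1} → 1 state.
For l_f = 3: m_f ∈ {m_i−1, m_i, m_i+1} ∩ [−3, 3] = {-3, -2, -1} → 3 states.
Total: 4.

4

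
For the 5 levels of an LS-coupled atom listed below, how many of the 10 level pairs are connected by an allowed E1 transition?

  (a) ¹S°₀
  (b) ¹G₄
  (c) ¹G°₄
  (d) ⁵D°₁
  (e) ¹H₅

(a)–(b): forbidden (ΔL, ΔJ).
(a)–(c): forbidden (parity, ΔL, ΔJ).
(a)–(d): forbidden (parity, ΔS, ΔL).
(a)–(e): forbidden (ΔL, ΔJ).
(b)–(c): allowed.
(b)–(d): forbidden (ΔS, ΔL, ΔJ).
(b)–(e): forbidden (parity).
(c)–(d): forbidden (parity, ΔS, ΔL, ΔJ).
(c)–(e): allowed.
(d)–(e): forbidden (ΔS, ΔL, ΔJ).
Allowed pairs: 2 of 10.

2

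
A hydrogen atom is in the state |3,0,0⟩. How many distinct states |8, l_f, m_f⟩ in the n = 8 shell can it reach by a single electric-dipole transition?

E1 requires Δl = ±1, so l_f ∈ {-1, 1}; with 0 ≤ l_f ≤ n_f−1 = 7, the allowed l_f values are {1}.
For l_f = 1: m_f ∈ {m_i−1, m_i, m_i+1} ∩ [−1, 1] = {-1, 0, 1} → 3 states.
Total: 3.

3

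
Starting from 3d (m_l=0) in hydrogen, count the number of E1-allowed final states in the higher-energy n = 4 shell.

E1 requires Δl = ±1, so l_f ∈ {1, 3}; with 0 ≤ l_f ≤ n_f−1 = 3, the allowed l_f values are {1, 3}.
For l_f = 1: m_f ∈ {m_i−1, m_i, m_i+1} ∩ [−1, 1] = {-1, 0, 1} → 3 states.
For l_f = 3: m_f ∈ {m_i−1, m_i, m_i+1} ∩ [−3, 3] = {-1, 0, 1} → 3 states.
Total: 6.

6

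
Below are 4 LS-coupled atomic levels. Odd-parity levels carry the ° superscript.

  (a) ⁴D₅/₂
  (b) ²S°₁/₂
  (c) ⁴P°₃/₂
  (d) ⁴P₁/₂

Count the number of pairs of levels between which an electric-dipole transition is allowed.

2

(a)–(b): forbidden (ΔS, ΔL, ΔJ).
(a)–(c): allowed.
(a)–(d): forbidden (parity, ΔJ).
(b)–(c): forbidden (parity, ΔS).
(b)–(d): forbidden (ΔS).
(c)–(d): allowed.
Allowed pairs: 2 of 6.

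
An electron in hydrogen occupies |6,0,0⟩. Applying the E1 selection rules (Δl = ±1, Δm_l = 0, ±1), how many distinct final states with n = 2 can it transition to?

E1 requires Δl = ±1, so l_f ∈ {-1, 1}; with 0 ≤ l_f ≤ n_f−1 = 1, the allowed l_f values are {1}.
For l_f = 1: m_f ∈ {m_i−1, m_i, m_i+1} ∩ [−1, 1] = {-1, 0, 1} → 3 states.
Total: 3.

3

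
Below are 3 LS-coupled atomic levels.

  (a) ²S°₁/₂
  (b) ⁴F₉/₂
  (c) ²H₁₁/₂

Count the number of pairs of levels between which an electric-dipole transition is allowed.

(a)–(b): forbidden (ΔS, ΔL, ΔJ).
(a)–(c): forbidden (ΔL, ΔJ).
(b)–(c): forbidden (parity, ΔS, ΔL).
Allowed pairs: 0 of 3.

0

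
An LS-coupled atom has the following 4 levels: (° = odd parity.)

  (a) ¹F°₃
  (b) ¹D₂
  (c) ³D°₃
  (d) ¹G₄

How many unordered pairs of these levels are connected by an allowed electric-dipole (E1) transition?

(a)–(b): allowed.
(a)–(c): forbidden (parity, ΔS).
(a)–(d): allowed.
(b)–(c): forbidden (ΔS).
(b)–(d): forbidden (parity, ΔL, ΔJ).
(c)–(d): forbidden (ΔS, ΔL).
Allowed pairs: 2 of 6.

2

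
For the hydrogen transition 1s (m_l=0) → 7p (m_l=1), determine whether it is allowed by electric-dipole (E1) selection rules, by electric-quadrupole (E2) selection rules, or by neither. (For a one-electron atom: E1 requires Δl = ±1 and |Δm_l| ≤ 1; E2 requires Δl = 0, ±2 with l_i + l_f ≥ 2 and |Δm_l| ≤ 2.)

E1

Δl = 1 − 0 = +1; l_i + l_f = 1.
Δm_l = +1.
E1 (Δl = ±1, |Δm_l| ≤ 1): satisfied.
E2 (Δl = 0,±2, l_i+l_f ≥ 2, |Δm_l| ≤ 2): not satisfied.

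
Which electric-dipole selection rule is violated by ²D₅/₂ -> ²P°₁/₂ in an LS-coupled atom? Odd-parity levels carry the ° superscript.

ΔS = 0: S: 1/2 → 1/2 — satisfied.
Parity must change: even → odd — satisfied.
ΔL = 0, ±1 (not L=0↔0): L: 2 → 1, ΔL = -1 — satisfied.
ΔJ = 0, ±1 (not J=0↔0): J: 5/2 → 1/2, ΔJ = -2 — violated.

the ΔJ = 0, ±1 rule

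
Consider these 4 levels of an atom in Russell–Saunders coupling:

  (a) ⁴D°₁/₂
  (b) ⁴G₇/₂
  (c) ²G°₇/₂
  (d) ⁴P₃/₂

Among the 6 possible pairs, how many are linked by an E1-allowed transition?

(a)–(b): forbidden (ΔL, ΔJ).
(a)–(c): forbidden (parity, ΔS, ΔL, ΔJ).
(a)–(d): allowed.
(b)–(c): forbidden (ΔS).
(b)–(d): forbidden (parity, ΔL, ΔJ).
(c)–(d): forbidden (ΔS, ΔL, ΔJ).
Allowed pairs: 1 of 6.

1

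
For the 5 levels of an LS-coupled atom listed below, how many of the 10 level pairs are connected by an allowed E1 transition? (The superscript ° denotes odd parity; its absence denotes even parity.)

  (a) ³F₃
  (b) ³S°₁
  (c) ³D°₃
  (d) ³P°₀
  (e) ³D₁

2

(a)–(b): forbidden (ΔL, ΔJ).
(a)–(c): allowed.
(a)–(d): forbidden (ΔL, ΔJ).
(a)–(e): forbidden (parity, ΔJ).
(b)–(c): forbidden (parity, ΔL, ΔJ).
(b)–(d): forbidden (parity).
(b)–(e): forbidden (ΔL).
(c)–(d): forbidden (parity, ΔJ).
(c)–(e): forbidden (ΔJ).
(d)–(e): allowed.
Allowed pairs: 2 of 10.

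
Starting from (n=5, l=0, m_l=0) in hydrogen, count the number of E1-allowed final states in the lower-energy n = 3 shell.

3

E1 requires Δl = ±1, so l_f ∈ {-1, 1}; with 0 ≤ l_f ≤ n_f−1 = 2, the allowed l_f values are {1}.
For l_f = 1: m_f ∈ {m_i−1, m_i, m_i+1} ∩ [−1, 1] = {-1, 0, 1} → 3 states.
Total: 3.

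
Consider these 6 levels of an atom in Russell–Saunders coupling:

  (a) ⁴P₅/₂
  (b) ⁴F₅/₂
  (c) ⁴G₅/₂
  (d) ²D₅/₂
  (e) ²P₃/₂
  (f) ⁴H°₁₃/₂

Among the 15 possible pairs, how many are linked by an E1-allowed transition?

0

(a)–(b): forbidden (parity, ΔL).
(a)–(c): forbidden (parity, ΔL).
(a)–(d): forbidden (parity, ΔS).
(a)–(e): forbidden (parity, ΔS).
(a)–(f): forbidden (ΔL, ΔJ).
(b)–(c): forbidden (parity).
(b)–(d): forbidden (parity, ΔS).
(b)–(e): forbidden (parity, ΔS, ΔL).
(b)–(f): forbidden (ΔL, ΔJ).
(c)–(d): forbidden (parity, ΔS, ΔL).
(c)–(e): forbidden (parity, ΔS, ΔL).
(c)–(f): forbidden (ΔJ).
(d)–(e): forbidden (parity).
(d)–(f): forbidden (ΔS, ΔL, ΔJ).
(e)–(f): forbidden (ΔS, ΔL, ΔJ).
Allowed pairs: 0 of 15.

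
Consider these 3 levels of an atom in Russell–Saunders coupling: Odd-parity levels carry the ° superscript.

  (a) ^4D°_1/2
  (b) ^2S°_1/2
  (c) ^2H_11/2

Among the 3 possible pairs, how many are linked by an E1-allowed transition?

0

(a)–(b): forbidden (parity, ΔS, ΔL).
(a)–(c): forbidden (ΔS, ΔL, ΔJ).
(b)–(c): forbidden (ΔL, ΔJ).
Allowed pairs: 0 of 3.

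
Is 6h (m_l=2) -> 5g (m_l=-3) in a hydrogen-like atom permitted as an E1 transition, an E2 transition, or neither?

Δl = 4 − 5 = -1; l_i + l_f = 9.
Δm_l = -5.
E1 (Δl = ±1, |Δm_l| ≤ 1): not satisfied.
E2 (Δl = 0,±2, l_i+l_f ≥ 2, |Δm_l| ≤ 2): not satisfied.

neither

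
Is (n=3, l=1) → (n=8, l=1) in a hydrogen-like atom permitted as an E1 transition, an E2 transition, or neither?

E2

Δl = 1 − 1 = +0; l_i + l_f = 2.
E1 (Δl = ±1): not satisfied.
E2 (Δl = 0,±2, l_i+l_f ≥ 2): satisfied.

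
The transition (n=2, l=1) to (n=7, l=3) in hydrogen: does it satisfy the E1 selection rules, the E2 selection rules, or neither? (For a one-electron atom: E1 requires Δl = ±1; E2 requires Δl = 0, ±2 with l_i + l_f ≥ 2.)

E2

Δl = 3 − 1 = +2; l_i + l_f = 4.
E1 (Δl = ±1): not satisfied.
E2 (Δl = 0,±2, l_i+l_f ≥ 2): satisfied.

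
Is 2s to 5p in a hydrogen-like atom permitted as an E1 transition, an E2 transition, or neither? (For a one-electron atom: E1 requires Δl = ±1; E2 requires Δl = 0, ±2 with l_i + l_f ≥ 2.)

E1

Δl = 1 − 0 = +1; l_i + l_f = 1.
E1 (Δl = ±1): satisfied.
E2 (Δl = 0,±2, l_i+l_f ≥ 2): not satisfied.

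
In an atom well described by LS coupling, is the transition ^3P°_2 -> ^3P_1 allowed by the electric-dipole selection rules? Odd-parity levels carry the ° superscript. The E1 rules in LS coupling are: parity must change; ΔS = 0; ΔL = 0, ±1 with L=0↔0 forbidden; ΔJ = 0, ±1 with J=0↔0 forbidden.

ΔJ = 0, ±1 (not J=0↔0): J: 2 → 1, ΔJ = -1 — passes.
Parity must change: odd → even — passes.
ΔS = 0: S: 1 → 1 — passes.
ΔL = 0, ±1 (not L=0↔0): L: 1 → 1, ΔL = +0 — passes.
All four E1 rules are satisfied.

allowed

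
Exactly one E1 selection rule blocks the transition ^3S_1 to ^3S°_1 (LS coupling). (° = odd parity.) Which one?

Initial level: S=1, L=0, J=1, parity even. Final level: S=1, L=0, J=1, parity odd.
Parity must change: even → odd — ok.
ΔS = 0: S: 1 → 1 — ok.
ΔL = 0, ±1 (not L=0↔0): L: 0 → 0, ΔL = +0 — fails.
ΔJ = 0, ±1 (not J=0↔0): J: 1 → 1, ΔJ = +0 — ok.

the L=0 ↔ L=0 exclusion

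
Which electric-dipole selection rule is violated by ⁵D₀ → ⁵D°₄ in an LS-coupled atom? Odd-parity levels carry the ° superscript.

Parity must change: even → odd — passes.
ΔS = 0: S: 2 → 2 — passes.
ΔL = 0, ±1 (not L=0↔0): L: 2 → 2, ΔL = +0 — passes.
ΔJ = 0, ±1 (not J=0↔0): J: 0 → 4, ΔJ = +4 — fails.

the ΔJ = 0, ±1 rule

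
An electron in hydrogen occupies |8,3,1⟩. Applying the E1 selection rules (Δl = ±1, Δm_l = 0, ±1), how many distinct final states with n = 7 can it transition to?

E1 requires Δl = ±1, so l_f ∈ {2, 4}; with 0 ≤ l_f ≤ n_f−1 = 6, the allowed l_f values are {2, 4}.
For l_f = 2: m_f ∈ {m_i−1, m_i, m_i+1} ∩ [−2, 2] = {0, 1, 2} → 3 states.
For l_f = 4: m_f ∈ {m_i−1, m_i, m_i+1} ∩ [−4, 4] = {0, 1, 2} → 3 states.
Total: 6.

6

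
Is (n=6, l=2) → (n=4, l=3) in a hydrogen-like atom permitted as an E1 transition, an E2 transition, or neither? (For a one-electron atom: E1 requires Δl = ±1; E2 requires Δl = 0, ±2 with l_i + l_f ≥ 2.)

E1

Δl = 3 − 2 = +1; l_i + l_f = 5.
E1 (Δl = ±1): satisfied.
E2 (Δl = 0,±2, l_i+l_f ≥ 2): not satisfied.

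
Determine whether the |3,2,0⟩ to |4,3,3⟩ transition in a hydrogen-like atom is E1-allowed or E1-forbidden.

forbidden

Initial l = 2, final l = 3, so Δl = +1. E1 requires Δl = ±1: satisfied.
m_l: 0 → 3 (Δm_l = +3). |Δm_l| ≤ 1 violated.
The transition is electric-dipole forbidden.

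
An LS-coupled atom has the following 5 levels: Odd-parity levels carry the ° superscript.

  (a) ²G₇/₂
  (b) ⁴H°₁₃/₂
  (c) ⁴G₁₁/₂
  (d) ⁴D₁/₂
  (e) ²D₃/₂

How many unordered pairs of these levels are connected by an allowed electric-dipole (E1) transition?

(a)–(b): forbidden (ΔS, ΔJ).
(a)–(c): forbidden (parity, ΔS, ΔJ).
(a)–(d): forbidden (parity, ΔS, ΔL, ΔJ).
(a)–(e): forbidden (parity, ΔL, ΔJ).
(b)–(c): allowed.
(b)–(d): forbidden (ΔL, ΔJ).
(b)–(e): forbidden (ΔS, ΔL, ΔJ).
(c)–(d): forbidden (parity, ΔL, ΔJ).
(c)–(e): forbidden (parity, ΔS, ΔL, ΔJ).
(d)–(e): forbidden (parity, ΔS).
Allowed pairs: 1 of 10.

1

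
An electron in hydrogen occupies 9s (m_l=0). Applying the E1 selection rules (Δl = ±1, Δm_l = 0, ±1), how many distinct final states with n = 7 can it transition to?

E1 requires Δl = ±1, so l_f ∈ {-1, 1}; with 0 ≤ l_f ≤ n_f−1 = 6, the allowed l_f values are {1}.
For l_f = 1: m_f ∈ {m_i−1, m_i, m_i+1} ∩ [−1, 1] = {-1, 0, 1} → 3 states.
Total: 3.

3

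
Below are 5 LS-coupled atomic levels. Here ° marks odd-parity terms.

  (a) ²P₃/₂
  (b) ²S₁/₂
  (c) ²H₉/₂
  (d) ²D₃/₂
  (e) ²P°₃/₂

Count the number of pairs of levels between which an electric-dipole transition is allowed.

3

(a)–(b): forbidden (parity).
(a)–(c): forbidden (parity, ΔL, ΔJ).
(a)–(d): forbidden (parity).
(a)–(e): allowed.
(b)–(c): forbidden (parity, ΔL, ΔJ).
(b)–(d): forbidden (parity, ΔL).
(b)–(e): allowed.
(c)–(d): forbidden (parity, ΔL, ΔJ).
(c)–(e): forbidden (ΔL, ΔJ).
(d)–(e): allowed.
Allowed pairs: 3 of 10.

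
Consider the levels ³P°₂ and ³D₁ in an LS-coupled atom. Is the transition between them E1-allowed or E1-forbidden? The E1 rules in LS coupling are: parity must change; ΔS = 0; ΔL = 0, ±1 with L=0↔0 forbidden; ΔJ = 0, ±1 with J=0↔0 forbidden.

allowed

Initial level: S=1, L=1, J=2, parity odd. Final level: S=1, L=2, J=1, parity even.
ΔS = 0: S: 1 → 1 — ✓.
ΔJ = 0, ±1 (not J=0↔0): J: 2 → 1, ΔJ = -1 — ✓.
ΔL = 0, ±1 (not L=0↔0): L: 1 → 2, ΔL = +1 — ✓.
Parity must change: odd → even — ✓.
All four E1 rules are satisfied.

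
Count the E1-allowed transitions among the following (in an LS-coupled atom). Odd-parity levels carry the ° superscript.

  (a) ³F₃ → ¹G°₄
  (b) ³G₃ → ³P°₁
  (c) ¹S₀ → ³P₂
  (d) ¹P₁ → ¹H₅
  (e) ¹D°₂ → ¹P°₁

(a) forbidden (ΔS fails)
(b) forbidden (ΔL, ΔJ fail)
(c) forbidden (parity, ΔS, ΔJ fail)
(d) forbidden (parity, ΔL, ΔJ fail)
(e) forbidden (parity fails)
Total allowed: 0 of 5.

0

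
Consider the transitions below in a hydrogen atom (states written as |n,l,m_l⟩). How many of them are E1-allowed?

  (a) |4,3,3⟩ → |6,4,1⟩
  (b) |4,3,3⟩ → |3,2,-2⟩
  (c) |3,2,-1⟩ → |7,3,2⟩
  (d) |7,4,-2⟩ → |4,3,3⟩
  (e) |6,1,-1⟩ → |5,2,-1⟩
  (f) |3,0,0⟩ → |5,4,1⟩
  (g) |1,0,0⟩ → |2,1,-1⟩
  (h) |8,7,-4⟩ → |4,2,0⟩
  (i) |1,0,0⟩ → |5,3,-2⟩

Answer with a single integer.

2

(a) forbidden — Δm_l = -2 (E1 requires Δm_l = 0, ±1)
(b) forbidden — Δm_l = -5 (E1 requires Δm_l = 0, ±1)
(c) forbidden — Δm_l = +3 (E1 requires Δm_l = 0, ±1)
(d) forbidden — Δm_l = +5 (E1 requires Δm_l = 0, ±1)
(e) allowed
(f) forbidden — Δl = +4 (E1 requires Δl = ±1)
(g) allowed
(h) forbidden — Δl = -5 (E1 requires Δl = ±1); Δm_l = +4 (E1 requires Δm_l = 0, ±1)
(i) forbidden — Δl = +3 (E1 requires Δl = ±1); Δm_l = -2 (E1 requires Δm_l = 0, ±1)
Total allowed: 2 of 9.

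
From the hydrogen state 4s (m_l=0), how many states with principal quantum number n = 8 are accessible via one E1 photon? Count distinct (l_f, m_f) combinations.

3

E1 requires Δl = ±1, so l_f ∈ {-1, 1}; with 0 ≤ l_f ≤ n_f−1 = 7, the allowed l_f values are {1}.
For l_f = 1: m_f ∈ {m_i−1, m_i, m_i+1} ∩ [−1, 1] = {-1, 0, 1} → 3 states.
Total: 3.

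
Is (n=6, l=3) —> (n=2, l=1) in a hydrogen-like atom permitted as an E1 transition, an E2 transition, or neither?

Δl = 1 − 3 = -2; l_i + l_f = 4.
E1 (Δl = ±1): not satisfied.
E2 (Δl = 0,±2, l_i+l_f ≥ 2): satisfied.

E2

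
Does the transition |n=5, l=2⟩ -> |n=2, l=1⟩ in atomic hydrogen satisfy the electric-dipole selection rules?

allowed

l: 2 → 1 (Δl = -1). Δl = ±1 ✓.
All E1 selection rules are satisfied.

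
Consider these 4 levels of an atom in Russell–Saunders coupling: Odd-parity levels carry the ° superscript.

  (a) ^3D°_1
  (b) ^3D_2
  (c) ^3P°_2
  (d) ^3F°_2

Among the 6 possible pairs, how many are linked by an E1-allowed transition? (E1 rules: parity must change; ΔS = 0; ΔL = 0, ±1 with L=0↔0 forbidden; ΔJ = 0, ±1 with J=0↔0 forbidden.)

3

(a)–(b): allowed.
(a)–(c): forbidden (parity).
(a)–(d): forbidden (parity).
(b)–(c): allowed.
(b)–(d): allowed.
(c)–(d): forbidden (parity, ΔL).
Allowed pairs: 3 of 6.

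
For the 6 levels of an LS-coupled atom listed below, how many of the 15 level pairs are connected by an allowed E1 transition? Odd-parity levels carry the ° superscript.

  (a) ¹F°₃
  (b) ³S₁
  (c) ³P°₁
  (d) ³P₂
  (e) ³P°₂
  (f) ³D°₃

(a)–(b): forbidden (ΔS, ΔL, ΔJ).
(a)–(c): forbidden (parity, ΔS, ΔL, ΔJ).
(a)–(d): forbidden (ΔS, ΔL).
(a)–(e): forbidden (parity, ΔS, ΔL).
(a)–(f): forbidden (parity, ΔS).
(b)–(c): allowed.
(b)–(d): forbidden (parity).
(b)–(e): allowed.
(b)–(f): forbidden (ΔL, ΔJ).
(c)–(d): allowed.
(c)–(e): forbidden (parity).
(c)–(f): forbidden (parity, ΔJ).
(d)–(e): allowed.
(d)–(f): allowed.
(e)–(f): forbidden (parity).
Allowed pairs: 5 of 15.

5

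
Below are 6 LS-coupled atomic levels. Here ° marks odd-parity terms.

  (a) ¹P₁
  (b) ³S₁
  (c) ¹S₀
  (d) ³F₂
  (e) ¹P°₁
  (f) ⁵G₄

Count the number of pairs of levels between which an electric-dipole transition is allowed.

2

(a)–(b): forbidden (parity, ΔS).
(a)–(c): forbidden (parity).
(a)–(d): forbidden (parity, ΔS, ΔL).
(a)–(e): allowed.
(a)–(f): forbidden (parity, ΔS, ΔL, ΔJ).
(b)–(c): forbidden (parity, ΔS, ΔL).
(b)–(d): forbidden (parity, ΔL).
(b)–(e): forbidden (ΔS).
(b)–(f): forbidden (parity, ΔS, ΔL, ΔJ).
(c)–(d): forbidden (parity, ΔS, ΔL, ΔJ).
(c)–(e): allowed.
(c)–(f): forbidden (parity, ΔS, ΔL, ΔJ).
(d)–(e): forbidden (ΔS, ΔL).
(d)–(f): forbidden (parity, ΔS, ΔJ).
(e)–(f): forbidden (ΔS, ΔL, ΔJ).
Allowed pairs: 2 of 15.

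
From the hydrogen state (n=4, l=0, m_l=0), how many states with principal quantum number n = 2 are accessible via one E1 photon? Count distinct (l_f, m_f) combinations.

3

E1 requires Δl = ±1, so l_f ∈ {-1, 1}; with 0 ≤ l_f ≤ n_f−1 = 1, the allowed l_f values are {1}.
For l_f = 1: m_f ∈ {m_i−1, m_i, m_i+1} ∩ [−1, 1] = {-1, 0, 1} → 3 states.
Total: 3.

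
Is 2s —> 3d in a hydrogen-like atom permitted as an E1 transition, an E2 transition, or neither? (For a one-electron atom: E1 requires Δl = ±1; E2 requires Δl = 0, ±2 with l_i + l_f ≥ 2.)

E2

Δl = 2 − 0 = +2; l_i + l_f = 2.
E1 (Δl = ±1): not satisfied.
E2 (Δl = 0,±2, l_i+l_f ≥ 2): satisfied.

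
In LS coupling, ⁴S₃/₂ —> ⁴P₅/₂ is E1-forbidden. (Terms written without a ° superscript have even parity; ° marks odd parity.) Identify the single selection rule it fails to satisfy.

parity

ΔJ = 0, ±1 (not J=0↔0): J: 3/2 → 5/2, ΔJ = +1 — ✓.
Parity must change: even → even — ✗.
ΔS = 0: S: 3/2 → 3/2 — ✓.
ΔL = 0, ±1 (not L=0↔0): L: 0 → 1, ΔL = +1 — ✓.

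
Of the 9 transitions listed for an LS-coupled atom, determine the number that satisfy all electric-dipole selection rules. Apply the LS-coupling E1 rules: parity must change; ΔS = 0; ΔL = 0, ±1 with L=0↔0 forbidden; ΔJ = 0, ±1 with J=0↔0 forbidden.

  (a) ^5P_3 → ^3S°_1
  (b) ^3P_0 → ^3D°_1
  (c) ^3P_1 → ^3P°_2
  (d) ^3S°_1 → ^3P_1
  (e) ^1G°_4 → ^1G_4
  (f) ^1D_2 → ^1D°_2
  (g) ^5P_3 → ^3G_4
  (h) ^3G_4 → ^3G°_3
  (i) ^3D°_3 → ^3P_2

7

(a) forbidden (ΔS, ΔJ fail)
(b) allowed
(c) allowed
(d) allowed
(e) allowed
(f) allowed
(g) forbidden (parity, ΔS, ΔL fail)
(h) allowed
(i) allowed
Total allowed: 7 of 9.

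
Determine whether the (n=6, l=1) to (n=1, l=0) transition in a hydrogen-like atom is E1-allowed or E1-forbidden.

Δl = 0 − 1 = -1; the E1 rule Δl = ±1 is satisfied.
All E1 selection rules are satisfied.

allowed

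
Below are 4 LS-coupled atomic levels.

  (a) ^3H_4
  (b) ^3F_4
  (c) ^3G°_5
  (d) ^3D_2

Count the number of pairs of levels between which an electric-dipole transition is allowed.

(a)–(b): forbidden (parity, ΔL).
(a)–(c): allowed.
(a)–(d): forbidden (parity, ΔL, ΔJ).
(b)–(c): allowed.
(b)–(d): forbidden (parity, ΔJ).
(c)–(d): forbidden (ΔL, ΔJ).
Allowed pairs: 2 of 6.

2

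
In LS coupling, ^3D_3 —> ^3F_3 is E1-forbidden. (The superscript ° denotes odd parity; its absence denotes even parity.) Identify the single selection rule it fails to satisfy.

Reading off the term symbols: S 1→1, L 2→3, J 3→3, parity even→even.
Parity must change: even → even — violated.
ΔS = 0: S: 1 → 1 — satisfied.
ΔL = 0, ±1 (not L=0↔0): L: 2 → 3, ΔL = +1 — satisfied.
ΔJ = 0, ±1 (not J=0↔0): J: 3 → 3, ΔJ = +0 — satisfied.

parity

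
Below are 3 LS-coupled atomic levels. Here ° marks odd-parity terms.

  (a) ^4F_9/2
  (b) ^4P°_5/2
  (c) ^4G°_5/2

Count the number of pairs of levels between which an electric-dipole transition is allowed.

(a)–(b): forbidden (ΔL, ΔJ).
(a)–(c): forbidden (ΔJ).
(b)–(c): forbidden (parity, ΔL).
Allowed pairs: 0 of 3.

0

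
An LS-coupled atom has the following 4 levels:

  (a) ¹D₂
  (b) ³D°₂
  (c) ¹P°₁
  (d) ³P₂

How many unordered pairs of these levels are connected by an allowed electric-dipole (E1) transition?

2

(a)–(b): forbidden (ΔS).
(a)–(c): allowed.
(a)–(d): forbidden (parity, ΔS).
(b)–(c): forbidden (parity, ΔS).
(b)–(d): allowed.
(c)–(d): forbidden (ΔS).
Allowed pairs: 2 of 6.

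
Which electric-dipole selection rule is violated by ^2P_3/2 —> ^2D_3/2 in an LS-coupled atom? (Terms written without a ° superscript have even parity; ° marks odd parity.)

Parity must change: even → even — violated.
ΔS = 0: S: 1/2 → 1/2 — satisfied.
ΔL = 0, ±1 (not L=0↔0): L: 1 → 2, ΔL = +1 — satisfied.
ΔJ = 0, ±1 (not J=0↔0): J: 3/2 → 3/2, ΔJ = +0 — satisfied.

parity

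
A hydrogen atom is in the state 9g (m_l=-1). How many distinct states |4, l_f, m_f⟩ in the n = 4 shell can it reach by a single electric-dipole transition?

3

E1 requires Δl = ±1, so l_f ∈ {3, 5}; with 0 ≤ l_f ≤ n_f−1 = 3, the allowed l_f values are {3}.
For l_f = 3: m_f ∈ {m_i−1, m_i, m_i+1} ∩ [−3, 3] = {-2, -1, 0} → 3 states.
Total: 3.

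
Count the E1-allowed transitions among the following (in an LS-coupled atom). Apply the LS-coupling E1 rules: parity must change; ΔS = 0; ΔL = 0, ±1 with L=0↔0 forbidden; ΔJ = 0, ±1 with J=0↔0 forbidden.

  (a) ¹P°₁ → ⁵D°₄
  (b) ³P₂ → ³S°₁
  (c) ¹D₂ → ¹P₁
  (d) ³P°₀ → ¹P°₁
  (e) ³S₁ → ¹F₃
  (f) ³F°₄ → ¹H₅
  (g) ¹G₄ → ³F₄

1

(a) forbidden (parity, ΔS, ΔJ fail)
(b) allowed
(c) forbidden (parity fails)
(d) forbidden (parity, ΔS fail)
(e) forbidden (parity, ΔS, ΔL, ΔJ fail)
(f) forbidden (ΔS, ΔL fail)
(g) forbidden (parity, ΔS fail)
Total allowed: 1 of 7.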